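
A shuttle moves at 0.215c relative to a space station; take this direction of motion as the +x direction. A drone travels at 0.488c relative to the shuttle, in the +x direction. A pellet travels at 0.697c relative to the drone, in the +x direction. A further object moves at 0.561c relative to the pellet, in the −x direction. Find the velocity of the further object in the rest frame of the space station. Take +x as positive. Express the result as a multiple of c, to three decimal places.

+0.753c

Apply u = (u' + v)/(1 + u'v/c²) successively, working outward toward the space station.
Start: velocity of the shuttle relative to the space station = 0.2150c.
Compose with the drone (u' = 0.488 in the shuttle frame): u_1 = (0.488 + 0.215) / (1 + 0.488·0.215) = 0.7030/1.1049 = 0.6362.
Compose with the pellet (u' = 0.697 in the drone frame): u_2 = (0.697 + 0.636) / (1 + 0.697·0.636) = 1.3332/1.4435 = 0.9236.
Compose with the further object (u' = -0.561 in the pellet frame): u_3 = (-0.561 + 0.924) / (1 + (-0.561)·0.924) = 0.3626/0.4818 = 0.7526.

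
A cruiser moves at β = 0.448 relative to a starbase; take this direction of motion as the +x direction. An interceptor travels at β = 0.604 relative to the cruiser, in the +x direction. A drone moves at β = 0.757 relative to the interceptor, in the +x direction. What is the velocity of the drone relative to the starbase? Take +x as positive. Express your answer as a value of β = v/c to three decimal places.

β = 0.974

Apply u = (u' + v)/(1 + u'v/c²) successively, working outward toward the starbase.
Start: velocity of the cruiser relative to the starbase = 0.4480c.
Compose with the interceptor (u' = 0.604 in the cruiser frame): u_1 = (0.604 + 0.448) / (1 + 0.604·0.448) = 1.0520/1.2706 = 0.8280.
Compose with the drone (u' = 0.757 in the interceptor frame): u_2 = (0.757 + 0.828) / (1 + 0.757·0.828) = 1.5850/1.6268 = 0.9743.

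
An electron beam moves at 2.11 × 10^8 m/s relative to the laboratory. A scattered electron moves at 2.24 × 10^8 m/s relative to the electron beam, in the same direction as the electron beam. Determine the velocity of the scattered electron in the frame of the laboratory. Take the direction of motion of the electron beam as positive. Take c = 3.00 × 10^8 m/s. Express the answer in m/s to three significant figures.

2.85 × 10^8 m/s

In units of c (dividing by 3.00 × 10^8 m/s): v = 0.703, u' = 0.747.
u = (u' + v)/(1 + u'v/c²):
u = (0.747 + 0.703) / (1 + 0.747·0.703) = 1.4500/1.5252 = 0.9507
Converting back: u = 0.9507 × 3.00 × 10^8 m/s.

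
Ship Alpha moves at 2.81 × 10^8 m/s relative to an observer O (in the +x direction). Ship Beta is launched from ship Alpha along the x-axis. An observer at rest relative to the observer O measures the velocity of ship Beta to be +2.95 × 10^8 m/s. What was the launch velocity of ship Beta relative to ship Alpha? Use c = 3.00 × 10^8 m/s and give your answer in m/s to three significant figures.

v = 0.937c, u = 0.983c.
Invert the composition law: u' = (u − v)/(1 − uv/c²).
u' = (0.983 − 0.937) / (1 − (0.983)(0.937)) = 0.0467/0.0789 = 0.5911.
u' = 0.5911 × 3.00 × 10^8 m/s.

+1.77 × 10^8 m/s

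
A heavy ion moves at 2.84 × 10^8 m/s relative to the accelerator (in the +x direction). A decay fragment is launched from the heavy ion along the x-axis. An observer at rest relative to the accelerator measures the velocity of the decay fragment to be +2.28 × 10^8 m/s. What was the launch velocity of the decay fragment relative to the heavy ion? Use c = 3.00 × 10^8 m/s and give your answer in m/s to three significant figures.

v = 0.947c, u = 0.760c.
Invert the composition law: u' = (u − v)/(1 − uv/c²).
u' = (0.760 − 0.947) / (1 − (0.760)(0.947)) = -0.1867/0.2805 = -0.6654.
u' = -0.6654 × 3.00 × 10^8 m/s.

-2.00 × 10^8 m/s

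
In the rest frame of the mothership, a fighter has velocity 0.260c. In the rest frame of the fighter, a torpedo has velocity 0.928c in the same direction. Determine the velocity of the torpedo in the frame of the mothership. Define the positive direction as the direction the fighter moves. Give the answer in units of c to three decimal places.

0.957c

With v = 0.260 and u' = 0.928 (in units of c),
u = (u' + v)/(1 + u'v/c²):
u = (0.928 + 0.260) / (1 + 0.928·0.260) = 1.1880/1.2413 = 0.9571
(Galilean addition would give +1.188c, exceeding c.)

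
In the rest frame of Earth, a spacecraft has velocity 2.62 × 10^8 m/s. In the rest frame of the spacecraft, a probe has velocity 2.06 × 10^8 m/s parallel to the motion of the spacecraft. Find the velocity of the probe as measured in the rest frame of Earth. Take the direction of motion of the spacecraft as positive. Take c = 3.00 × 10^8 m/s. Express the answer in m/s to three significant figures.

In units of c (dividing by 3.00 × 10^8 m/s): v = 0.873, u' = 0.687.
u = (u' + v)/(1 + u'v/c²):
u = (0.687 + 0.873) / (1 + 0.687·0.873) = 1.5600/1.5997 = 0.9752
(Galilean addition would give +1.560c, exceeding c.)
Converting back: u = 0.9752 × 3.00 × 10^8 m/s.

2.93 × 10^8 m/s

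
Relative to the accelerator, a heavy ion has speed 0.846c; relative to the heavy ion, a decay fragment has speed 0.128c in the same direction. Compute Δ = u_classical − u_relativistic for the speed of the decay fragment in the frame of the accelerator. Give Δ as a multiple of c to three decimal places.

Galilean: u_cl = 0.128 + 0.846 = 0.9740.
Relativistic: u_rel = (0.128 + 0.846) / (1 + 0.128·0.846) = 0.9740/1.1083 = 0.8788.
Δ = 0.9740 − 0.8788 = 0.0952.

Δ = 0.095c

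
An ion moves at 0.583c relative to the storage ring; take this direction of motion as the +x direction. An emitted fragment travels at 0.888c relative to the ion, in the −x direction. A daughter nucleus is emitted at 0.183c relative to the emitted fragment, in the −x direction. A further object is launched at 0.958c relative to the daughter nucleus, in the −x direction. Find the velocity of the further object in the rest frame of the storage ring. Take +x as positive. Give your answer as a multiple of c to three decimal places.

-0.993c

Apply u = (u' + v)/(1 + u'v/c²) successively, working outward toward the storage ring.
Start: velocity of the ion relative to the storage ring = 0.5830c.
Compose with the emitted fragment (u' = -0.888 in the ion frame): u_1 = (-0.888 + 0.583) / (1 + (-0.888)·0.583) = -0.3050/0.4823 = -0.6324.
Compose with the daughter nucleus (u' = -0.183 in the emitted fragment frame): u_2 = (-0.183 + (-0.632)) / (1 + (-0.183)·(-0.632)) = -0.8154/1.1157 = -0.7308.
Compose with the further object (u' = -0.958 in the daughter nucleus frame): u_3 = (-0.958 + (-0.731)) / (1 + (-0.958)·(-0.731)) = -1.6888/1.7001 = -0.9934.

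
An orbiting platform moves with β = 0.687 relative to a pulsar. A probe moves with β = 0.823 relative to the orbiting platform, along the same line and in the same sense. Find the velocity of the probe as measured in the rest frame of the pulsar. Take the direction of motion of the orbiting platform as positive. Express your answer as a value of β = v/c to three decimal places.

With v = 0.687 and u' = 0.823 (in units of c),
u = (u' + v)/(1 + u'v/c²):
u = (0.823 + 0.687) / (1 + 0.823·0.687) = 1.5100/1.5654 = 0.9646
(Galilean addition would give +1.510c, exceeding c.)

β = 0.965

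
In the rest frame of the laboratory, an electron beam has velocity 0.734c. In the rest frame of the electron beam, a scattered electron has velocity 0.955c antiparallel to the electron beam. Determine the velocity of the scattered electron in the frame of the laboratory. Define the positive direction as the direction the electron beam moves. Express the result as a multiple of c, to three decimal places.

With v = 0.734 and u' = -0.955 (in units of c),
u = (u' + v)/(1 + u'v/c²):
u = (-0.955 + 0.734) / (1 + (-0.955)·0.734) = -0.2210/0.2990 = -0.7391
(Galilean addition would give -0.221c.)

-0.739c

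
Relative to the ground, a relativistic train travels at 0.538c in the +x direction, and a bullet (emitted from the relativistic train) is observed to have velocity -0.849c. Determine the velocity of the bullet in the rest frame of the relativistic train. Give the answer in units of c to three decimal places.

-0.952c

Invert the composition law: u' = (u − v)/(1 − uv/c²).
u' = (-0.849 − 0.538) / (1 − (-0.849)(0.538)) = -1.3870/1.4568 = -0.9521.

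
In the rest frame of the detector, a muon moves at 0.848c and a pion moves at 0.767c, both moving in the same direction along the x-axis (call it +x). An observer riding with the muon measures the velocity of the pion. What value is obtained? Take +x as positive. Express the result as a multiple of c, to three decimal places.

β_A = 0.848, β_B = 0.767.
Transform to A's frame with the inverse velocity-addition law: u' = (u − v)/(1 − uv/c²), taking u = β_B and v = β_A.
u' = (0.767 − 0.848) / (1 − (0.848)(0.767)) = -0.0810/0.3496 = -0.2317.

-0.232c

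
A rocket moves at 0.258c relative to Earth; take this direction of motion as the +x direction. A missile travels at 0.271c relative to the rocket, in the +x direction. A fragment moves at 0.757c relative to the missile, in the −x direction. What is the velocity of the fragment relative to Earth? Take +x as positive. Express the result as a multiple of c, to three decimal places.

Apply u = (u' + v)/(1 + u'v/c²) successively, working outward toward Earth.
Start: velocity of the rocket relative to Earth = 0.2580c.
Compose with the missile (u' = 0.271 in the rocket frame): u_1 = (0.271 + 0.258) / (1 + 0.271·0.258) = 0.5290/1.0699 = 0.4944.
Compose with the fragment (u' = -0.757 in the missile frame): u_2 = (-0.757 + 0.494) / (1 + (-0.757)·0.494) = -0.2626/0.6257 = -0.4196.

-0.420c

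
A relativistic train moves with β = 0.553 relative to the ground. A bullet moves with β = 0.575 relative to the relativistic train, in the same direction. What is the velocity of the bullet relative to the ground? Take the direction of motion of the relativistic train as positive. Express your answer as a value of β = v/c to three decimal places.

With v = 0.553 and u' = 0.575 (in units of c),
u = (u' + v)/(1 + u'v/c²):
u = (0.575 + 0.553) / (1 + 0.575·0.553) = 1.1280/1.3180 = 0.8559

β = 0.856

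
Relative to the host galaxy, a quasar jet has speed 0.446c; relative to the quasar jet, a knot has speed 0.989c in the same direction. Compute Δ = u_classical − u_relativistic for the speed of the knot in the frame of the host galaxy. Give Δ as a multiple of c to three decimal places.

Galilean: u_cl = 0.989 + 0.446 = 1.4350.
Relativistic: u_rel = (0.989 + 0.446) / (1 + 0.989·0.446) = 1.4350/1.4411 = 0.9958.
Δ = 1.4350 − 0.9958 = 0.4392.
(The classical prediction exceeds c; the relativistic result does not.)

Δ = 0.439c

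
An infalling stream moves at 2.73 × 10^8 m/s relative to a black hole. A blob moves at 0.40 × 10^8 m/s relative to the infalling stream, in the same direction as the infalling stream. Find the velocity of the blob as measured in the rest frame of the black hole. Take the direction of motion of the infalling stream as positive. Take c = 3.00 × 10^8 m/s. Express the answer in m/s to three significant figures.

In units of c (dividing by 3.00 × 10^8 m/s): v = 0.910, u' = 0.133.
u = (u' + v)/(1 + u'v/c²):
u = (0.133 + 0.910) / (1 + 0.133·0.910) = 1.0433/1.1213 = 0.9304
(Galilean addition would give +1.043c, exceeding c.)
Converting back: u = 0.9304 × 3.00 × 10^8 m/s.

2.79 × 10^8 m/s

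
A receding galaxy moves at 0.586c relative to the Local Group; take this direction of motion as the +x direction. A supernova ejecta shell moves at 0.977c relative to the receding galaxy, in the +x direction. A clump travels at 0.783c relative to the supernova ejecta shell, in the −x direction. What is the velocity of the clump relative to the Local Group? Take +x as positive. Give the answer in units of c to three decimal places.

Apply u = (u' + v)/(1 + u'v/c²) successively, working outward toward the Local Group.
Start: velocity of the receding galaxy relative to the Local Group = 0.5860c.
Compose with the supernova ejecta shell (u' = 0.977 in the receding galaxy frame): u_1 = (0.977 + 0.586) / (1 + 0.977·0.586) = 1.5630/1.5725 = 0.9939.
Compose with the clump (u' = -0.783 in the supernova ejecta shell frame): u_2 = (-0.783 + 0.994) / (1 + (-0.783)·0.994) = 0.2109/0.2217 = 0.9513.

+0.951c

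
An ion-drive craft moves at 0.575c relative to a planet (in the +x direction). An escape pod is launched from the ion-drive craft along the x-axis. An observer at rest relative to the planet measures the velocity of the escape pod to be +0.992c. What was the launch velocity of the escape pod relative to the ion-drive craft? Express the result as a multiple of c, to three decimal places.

+0.971c

Invert the composition law: u' = (u − v)/(1 − uv/c²).
u' = (0.992 − 0.575) / (1 − (0.992)(0.575)) = 0.4170/0.4296 = 0.9707.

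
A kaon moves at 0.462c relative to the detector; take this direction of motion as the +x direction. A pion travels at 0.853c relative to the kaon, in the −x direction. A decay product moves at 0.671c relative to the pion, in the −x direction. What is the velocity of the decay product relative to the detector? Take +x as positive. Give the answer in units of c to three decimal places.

-0.919c

Apply u = (u' + v)/(1 + u'v/c²) successively, working outward toward the detector.
Start: velocity of the kaon relative to the detector = 0.4620c.
Compose with the pion (u' = -0.853 in the kaon frame): u_1 = (-0.853 + 0.462) / (1 + (-0.853)·0.462) = -0.3910/0.6059 = -0.6453.
Compose with the decay product (u' = -0.671 in the pion frame): u_2 = (-0.671 + (-0.645)) / (1 + (-0.671)·(-0.645)) = -1.3163/1.4330 = -0.9186.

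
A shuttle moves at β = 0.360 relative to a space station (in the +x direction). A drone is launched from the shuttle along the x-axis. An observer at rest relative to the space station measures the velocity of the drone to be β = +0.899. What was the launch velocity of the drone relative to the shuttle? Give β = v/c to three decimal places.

β = +0.797

Invert the composition law: u' = (u − v)/(1 − uv/c²).
u' = (0.899 − 0.360) / (1 − (0.899)(0.360)) = 0.5390/0.6764 = 0.7969.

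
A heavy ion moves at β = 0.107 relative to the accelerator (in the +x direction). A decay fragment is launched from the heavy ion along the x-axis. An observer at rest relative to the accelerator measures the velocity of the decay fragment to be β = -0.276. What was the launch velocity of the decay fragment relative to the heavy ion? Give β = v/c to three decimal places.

β = -0.372

Invert the composition law: u' = (u − v)/(1 − uv/c²).
u' = (-0.276 − 0.107) / (1 − (-0.276)(0.107)) = -0.3830/1.0295 = -0.3720.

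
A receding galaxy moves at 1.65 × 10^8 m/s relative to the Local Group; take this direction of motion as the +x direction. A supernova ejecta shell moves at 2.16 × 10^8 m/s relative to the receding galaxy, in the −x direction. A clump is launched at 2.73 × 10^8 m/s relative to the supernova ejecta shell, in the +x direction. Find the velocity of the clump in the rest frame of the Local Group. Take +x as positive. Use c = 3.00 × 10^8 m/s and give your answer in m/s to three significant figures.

Apply u = (u' + v)/(1 + u'v/c²) successively, working outward toward the Local Group.
(Dividing each given speed by c = 3.00 × 10^8 m/s to work in units of c.)
Start: velocity of the receding galaxy relative to the Local Group = 0.5500c.
Compose with the supernova ejecta shell (u' = -0.720 in the receding galaxy frame): u_1 = (-0.720 + 0.550) / (1 + (-0.720)·0.550) = -0.1700/0.6040 = -0.2815.
Compose with the clump (u' = 0.910 in the supernova ejecta shell frame): u_2 = (0.910 + (-0.281)) / (1 + 0.910·(-0.281)) = 0.6285/0.7439 = 0.8450.
So u = 0.8450 × 3.00 × 10^8 m/s.

+2.53 × 10^8 m/s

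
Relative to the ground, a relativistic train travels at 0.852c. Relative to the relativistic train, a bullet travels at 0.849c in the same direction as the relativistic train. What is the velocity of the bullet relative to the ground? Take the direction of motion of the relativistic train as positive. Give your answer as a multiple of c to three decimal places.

With v = 0.852 and u' = 0.849 (in units of c),
u = (u' + v)/(1 + u'v/c²):
u = (0.849 + 0.852) / (1 + 0.849·0.852) = 1.7010/1.7233 = 0.9870
(Galilean addition would give +1.701c, exceeding c.)

0.987c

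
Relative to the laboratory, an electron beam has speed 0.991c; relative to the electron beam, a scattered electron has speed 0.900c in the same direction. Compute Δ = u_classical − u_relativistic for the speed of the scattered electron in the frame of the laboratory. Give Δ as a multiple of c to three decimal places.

Galilean: u_cl = 0.900 + 0.991 = 1.8910.
Relativistic: u_rel = (0.900 + 0.991) / (1 + 0.900·0.991) = 1.8910/1.8919 = 0.9995.
Δ = 1.8910 − 0.9995 = 0.8915.
(The classical prediction exceeds c; the relativistic result does not.)

Δ = 0.891c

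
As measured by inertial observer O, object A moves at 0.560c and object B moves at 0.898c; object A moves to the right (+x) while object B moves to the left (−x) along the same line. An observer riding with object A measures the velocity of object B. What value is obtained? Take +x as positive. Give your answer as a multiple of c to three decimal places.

β_A = 0.560, β_B = -0.898.
Transform to A's frame with the inverse velocity-addition law: u' = (u − v)/(1 − uv/c²), taking u = β_B and v = β_A.
u' = (-0.898 − 0.560) / (1 − (0.560)(-0.898)) = -1.4580/1.5029 = -0.9701.

-0.970c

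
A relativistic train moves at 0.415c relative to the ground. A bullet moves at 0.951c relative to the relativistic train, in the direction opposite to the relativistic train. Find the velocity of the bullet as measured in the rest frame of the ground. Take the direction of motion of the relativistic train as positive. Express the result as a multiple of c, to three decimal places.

With v = 0.415 and u' = -0.951 (in units of c),
u = (u' + v)/(1 + u'v/c²):
u = (-0.951 + 0.415) / (1 + (-0.951)·0.415) = -0.5360/0.6053 = -0.8855
(Galilean addition would give -0.536c.)

-0.885c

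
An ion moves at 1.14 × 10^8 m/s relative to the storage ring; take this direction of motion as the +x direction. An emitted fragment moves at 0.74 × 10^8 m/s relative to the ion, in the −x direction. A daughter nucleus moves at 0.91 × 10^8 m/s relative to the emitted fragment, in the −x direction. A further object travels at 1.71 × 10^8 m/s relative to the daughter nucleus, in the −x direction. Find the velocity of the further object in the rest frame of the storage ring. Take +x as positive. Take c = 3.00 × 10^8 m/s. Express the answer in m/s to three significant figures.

Apply u = (u' + v)/(1 + u'v/c²) successively, working outward toward the storage ring.
(Dividing each given speed by c = 3.00 × 10^8 m/s to work in units of c.)
Start: velocity of the ion relative to the storage ring = 0.3800c.
Compose with the emitted fragment (u' = -0.247 in the ion frame): u_1 = (-0.247 + 0.380) / (1 + (-0.247)·0.380) = 0.1333/0.9063 = 0.1471.
Compose with the daughter nucleus (u' = -0.303 in the emitted fragment frame): u_2 = (-0.303 + 0.147) / (1 + (-0.303)·0.147) = -0.1562/0.9554 = -0.1635.
Compose with the further object (u' = -0.570 in the daughter nucleus frame): u_3 = (-0.570 + (-0.164)) / (1 + (-0.570)·(-0.164)) = -0.7335/1.0932 = -0.6710.
So u = -0.6710 × 3.00 × 10^8 m/s.

-2.01 × 10^8 m/s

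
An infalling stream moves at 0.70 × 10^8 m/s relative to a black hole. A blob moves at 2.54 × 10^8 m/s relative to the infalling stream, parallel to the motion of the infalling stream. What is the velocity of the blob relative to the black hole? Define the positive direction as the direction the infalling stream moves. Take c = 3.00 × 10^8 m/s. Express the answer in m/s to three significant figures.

2.71 × 10^8 m/s

In units of c (dividing by 3.00 × 10^8 m/s): v = 0.233, u' = 0.847.
u = (u' + v)/(1 + u'v/c²):
u = (0.847 + 0.233) / (1 + 0.847·0.233) = 1.0800/1.1976 = 0.9018
Converting back: u = 0.9018 × 3.00 × 10^8 m/s.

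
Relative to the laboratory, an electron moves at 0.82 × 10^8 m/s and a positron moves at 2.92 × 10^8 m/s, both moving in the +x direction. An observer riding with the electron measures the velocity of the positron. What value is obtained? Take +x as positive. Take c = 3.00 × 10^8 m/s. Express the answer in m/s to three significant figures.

β_A = 0.273, β_B = 0.973 (dividing each by c = 3.00 × 10^8 m/s).
Transform to A's frame with the inverse velocity-addition law: u' = (u − v)/(1 − uv/c²), taking u = β_B and v = β_A.
u' = (0.973 − 0.273) / (1 − (0.273)(0.973)) = 0.7000/0.7340 = 0.9537.
u' = 0.9537 × 3.00 × 10^8 m/s.

+2.86 × 10^8 m/s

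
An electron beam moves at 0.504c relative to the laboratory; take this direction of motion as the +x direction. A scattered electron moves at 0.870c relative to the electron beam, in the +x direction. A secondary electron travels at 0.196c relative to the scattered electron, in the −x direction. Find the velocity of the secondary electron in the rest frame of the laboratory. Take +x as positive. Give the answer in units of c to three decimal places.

Apply u = (u' + v)/(1 + u'v/c²) successively, working outward toward the laboratory.
Start: velocity of the electron beam relative to the laboratory = 0.5040c.
Compose with the scattered electron (u' = 0.870 in the electron beam frame): u_1 = (0.870 + 0.504) / (1 + 0.870·0.504) = 1.3740/1.4385 = 0.9552.
Compose with the secondary electron (u' = -0.196 in the scattered electron frame): u_2 = (-0.196 + 0.955) / (1 + (-0.196)·0.955) = 0.7592/0.8128 = 0.9340.

+0.934c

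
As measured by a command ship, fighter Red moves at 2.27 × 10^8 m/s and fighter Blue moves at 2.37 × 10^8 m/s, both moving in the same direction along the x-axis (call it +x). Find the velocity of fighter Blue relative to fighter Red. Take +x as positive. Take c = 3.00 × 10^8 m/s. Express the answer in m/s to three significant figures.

+2.49 × 10^7 m/s

β_A = 0.757, β_B = 0.790 (dividing each by c = 3.00 × 10^8 m/s).
Transform to A's frame with the inverse velocity-addition law: u' = (u − v)/(1 − uv/c²), taking u = β_B and v = β_A.
u' = (0.790 − 0.757) / (1 − (0.757)(0.790)) = 0.0333/0.4022 = 0.0829.
u' = 0.0829 × 3.00 × 10^8 m/s.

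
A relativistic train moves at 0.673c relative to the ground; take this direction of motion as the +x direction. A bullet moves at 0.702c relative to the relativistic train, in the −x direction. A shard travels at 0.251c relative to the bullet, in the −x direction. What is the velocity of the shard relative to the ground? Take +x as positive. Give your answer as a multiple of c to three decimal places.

Apply u = (u' + v)/(1 + u'v/c²) successively, working outward toward the ground.
Start: velocity of the relativistic train relative to the ground = 0.6730c.
Compose with the bullet (u' = -0.702 in the relativistic train frame): u_1 = (-0.702 + 0.673) / (1 + (-0.702)·0.673) = -0.0290/0.5276 = -0.0550.
Compose with the shard (u' = -0.251 in the bullet frame): u_2 = (-0.251 + (-0.055)) / (1 + (-0.251)·(-0.055)) = -0.3060/1.0138 = -0.3018.

-0.302c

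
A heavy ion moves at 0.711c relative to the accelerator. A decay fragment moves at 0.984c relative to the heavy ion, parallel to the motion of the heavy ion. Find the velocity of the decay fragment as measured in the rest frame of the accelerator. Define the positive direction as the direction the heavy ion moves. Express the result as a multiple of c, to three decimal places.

0.997c

With v = 0.711 and u' = 0.984 (in units of c),
u = (u' + v)/(1 + u'v/c²):
u = (0.984 + 0.711) / (1 + 0.984·0.711) = 1.6950/1.6996 = 0.9973
(Galilean addition would give +1.695c, exceeding c.)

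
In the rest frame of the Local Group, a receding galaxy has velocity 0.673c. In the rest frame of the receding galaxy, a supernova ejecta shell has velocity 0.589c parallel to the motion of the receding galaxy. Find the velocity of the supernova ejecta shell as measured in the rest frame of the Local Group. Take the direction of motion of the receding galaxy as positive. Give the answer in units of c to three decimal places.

0.904c

With v = 0.673 and u' = 0.589 (in units of c),
u = (u' + v)/(1 + u'v/c²):
u = (0.589 + 0.673) / (1 + 0.589·0.673) = 1.2620/1.3964 = 0.9038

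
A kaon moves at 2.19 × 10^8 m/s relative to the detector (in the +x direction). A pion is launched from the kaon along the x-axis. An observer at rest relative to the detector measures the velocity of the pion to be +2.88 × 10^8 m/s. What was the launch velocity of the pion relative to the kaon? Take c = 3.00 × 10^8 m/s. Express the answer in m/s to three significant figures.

+2.31 × 10^8 m/s

v = 0.730c, u = 0.960c.
Invert the composition law: u' = (u − v)/(1 − uv/c²).
u' = (0.960 − 0.730) / (1 − (0.960)(0.730)) = 0.2300/0.2992 = 0.7687.
u' = 0.7687 × 3.00 × 10^8 m/s.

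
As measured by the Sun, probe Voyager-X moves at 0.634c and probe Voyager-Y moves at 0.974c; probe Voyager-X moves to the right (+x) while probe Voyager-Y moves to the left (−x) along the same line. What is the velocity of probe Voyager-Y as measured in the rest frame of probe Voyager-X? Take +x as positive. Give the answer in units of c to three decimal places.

-0.994c

β_A = 0.634, β_B = -0.974.
Transform to A's frame with the inverse velocity-addition law: u' = (u − v)/(1 − uv/c²), taking u = β_B and v = β_A.
u' = (-0.974 − 0.634) / (1 − (0.634)(-0.974)) = -1.6080/1.6175 = -0.9941.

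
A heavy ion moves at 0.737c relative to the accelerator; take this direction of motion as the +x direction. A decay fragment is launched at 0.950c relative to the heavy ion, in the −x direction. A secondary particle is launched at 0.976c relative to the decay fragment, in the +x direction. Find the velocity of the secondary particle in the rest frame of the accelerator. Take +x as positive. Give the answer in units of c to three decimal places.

Apply u = (u' + v)/(1 + u'v/c²) successively, working outward toward the accelerator.
Start: velocity of the heavy ion relative to the accelerator = 0.7370c.
Compose with the decay fragment (u' = -0.950 in the heavy ion frame): u_1 = (-0.950 + 0.737) / (1 + (-0.950)·0.737) = -0.2130/0.2999 = -0.7104.
Compose with the secondary particle (u' = 0.976 in the decay fragment frame): u_2 = (0.976 + (-0.710)) / (1 + 0.976·(-0.710)) = 0.2656/0.3067 = 0.8662.

+0.866c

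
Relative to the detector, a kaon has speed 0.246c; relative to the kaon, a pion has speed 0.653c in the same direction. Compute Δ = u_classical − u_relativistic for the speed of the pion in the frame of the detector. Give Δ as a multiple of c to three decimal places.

Galilean: u_cl = 0.653 + 0.246 = 0.8990.
Relativistic: u_rel = (0.653 + 0.246) / (1 + 0.653·0.246) = 0.8990/1.1606 = 0.7746.
Δ = 0.8990 − 0.7746 = 0.1244.

Δ = 0.124c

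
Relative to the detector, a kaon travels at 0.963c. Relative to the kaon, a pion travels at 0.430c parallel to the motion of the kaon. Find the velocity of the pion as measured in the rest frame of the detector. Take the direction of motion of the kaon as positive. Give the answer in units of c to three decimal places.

With v = 0.963 and u' = 0.430 (in units of c),
u = (u' + v)/(1 + u'v/c²):
u = (0.430 + 0.963) / (1 + 0.430·0.963) = 1.3930/1.4141 = 0.9851

0.985c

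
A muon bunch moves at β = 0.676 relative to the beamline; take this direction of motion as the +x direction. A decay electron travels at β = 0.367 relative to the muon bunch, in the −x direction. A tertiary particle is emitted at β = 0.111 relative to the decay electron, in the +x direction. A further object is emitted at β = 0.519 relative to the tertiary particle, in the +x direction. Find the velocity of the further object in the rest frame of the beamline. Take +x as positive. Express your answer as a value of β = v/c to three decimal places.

Apply u = (u' + v)/(1 + u'v/c²) successively, working outward toward the beamline.
Start: velocity of the muon bunch relative to the beamline = 0.6760c.
Compose with the decay electron (u' = -0.367 in the muon bunch frame): u_1 = (-0.367 + 0.676) / (1 + (-0.367)·0.676) = 0.3090/0.7519 = 0.4110.
Compose with the tertiary particle (u' = 0.111 in the decay electron frame): u_2 = (0.111 + 0.411) / (1 + 0.111·0.411) = 0.5220/1.0456 = 0.4992.
Compose with the further object (u' = 0.519 in the tertiary particle frame): u_3 = (0.519 + 0.499) / (1 + 0.519·0.499) = 1.0182/1.2591 = 0.8087.

β = +0.809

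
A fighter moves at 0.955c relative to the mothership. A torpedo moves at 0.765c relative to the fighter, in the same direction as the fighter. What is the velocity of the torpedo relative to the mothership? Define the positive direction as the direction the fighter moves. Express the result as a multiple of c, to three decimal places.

With v = 0.955 and u' = 0.765 (in units of c),
u = (u' + v)/(1 + u'v/c²):
u = (0.765 + 0.955) / (1 + 0.765·0.955) = 1.7200/1.7306 = 0.9939
(Galilean addition would give +1.720c, exceeding c.)

0.994c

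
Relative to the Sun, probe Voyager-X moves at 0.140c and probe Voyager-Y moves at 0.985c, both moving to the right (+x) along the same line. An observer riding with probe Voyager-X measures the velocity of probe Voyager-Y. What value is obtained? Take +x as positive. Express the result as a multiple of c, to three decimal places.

β_A = 0.140, β_B = 0.985.
Transform to A's frame with the inverse velocity-addition law: u' = (u − v)/(1 − uv/c²), taking u = β_B and v = β_A.
u' = (0.985 − 0.140) / (1 − (0.140)(0.985)) = 0.8450/0.8621 = 0.9802.

+0.980c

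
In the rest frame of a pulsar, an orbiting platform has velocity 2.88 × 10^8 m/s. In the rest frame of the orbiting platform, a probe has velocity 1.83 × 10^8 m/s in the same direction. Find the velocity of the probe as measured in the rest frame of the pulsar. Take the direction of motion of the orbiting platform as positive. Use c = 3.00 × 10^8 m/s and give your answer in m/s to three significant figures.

2.97 × 10^8 m/s

In units of c (dividing by 3.00 × 10^8 m/s): v = 0.960, u' = 0.610.
u = (u' + v)/(1 + u'v/c²):
u = (0.610 + 0.960) / (1 + 0.610·0.960) = 1.5700/1.5856 = 0.9902
(Galilean addition would give +1.570c, exceeding c.)
Converting back: u = 0.9902 × 3.00 × 10^8 m/s.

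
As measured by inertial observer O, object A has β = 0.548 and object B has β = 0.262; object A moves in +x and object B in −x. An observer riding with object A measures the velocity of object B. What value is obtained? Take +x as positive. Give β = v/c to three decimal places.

β_A = 0.548, β_B = -0.262.
Transform to A's frame with the inverse velocity-addition law: u' = (u − v)/(1 − uv/c²), taking u = β_B and v = β_A.
u' = (-0.262 − 0.548) / (1 − (0.548)(-0.262)) = -0.8100/1.1436 = -0.7083.

β = -0.708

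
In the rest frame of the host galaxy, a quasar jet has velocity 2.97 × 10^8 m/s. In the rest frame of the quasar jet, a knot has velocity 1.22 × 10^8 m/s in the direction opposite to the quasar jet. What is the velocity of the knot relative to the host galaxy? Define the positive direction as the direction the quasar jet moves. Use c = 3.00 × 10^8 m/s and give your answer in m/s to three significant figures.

In units of c (dividing by 3.00 × 10^8 m/s): v = 0.990, u' = -0.407.
u = (u' + v)/(1 + u'v/c²):
u = (-0.407 + 0.990) / (1 + (-0.407)·0.990) = 0.5833/0.5974 = 0.9765
Converting back: u = 0.9765 × 3.00 × 10^8 m/s.

+2.93 × 10^8 m/s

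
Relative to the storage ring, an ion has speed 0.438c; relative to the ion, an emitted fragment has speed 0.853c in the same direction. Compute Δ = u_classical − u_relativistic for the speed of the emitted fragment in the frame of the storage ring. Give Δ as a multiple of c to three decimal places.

Δ = 0.351c

Galilean: u_cl = 0.853 + 0.438 = 1.2910.
Relativistic: u_rel = (0.853 + 0.438) / (1 + 0.853·0.438) = 1.2910/1.3736 = 0.9399.
Δ = 1.2910 − 0.9399 = 0.3511.
(The classical prediction exceeds c; the relativistic result does not.)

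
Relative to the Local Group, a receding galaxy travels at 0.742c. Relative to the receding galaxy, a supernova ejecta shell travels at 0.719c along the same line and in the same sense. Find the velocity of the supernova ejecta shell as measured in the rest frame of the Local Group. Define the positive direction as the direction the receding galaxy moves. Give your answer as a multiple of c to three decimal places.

With v = 0.742 and u' = 0.719 (in units of c),
u = (u' + v)/(1 + u'v/c²):
u = (0.719 + 0.742) / (1 + 0.719·0.742) = 1.4610/1.5335 = 0.9527

0.953c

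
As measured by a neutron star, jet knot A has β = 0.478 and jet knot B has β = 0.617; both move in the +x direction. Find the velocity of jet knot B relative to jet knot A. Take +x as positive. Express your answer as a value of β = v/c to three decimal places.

β_A = 0.478, β_B = 0.617.
Transform to A's frame with the inverse velocity-addition law: u' = (u − v)/(1 − uv/c²), taking u = β_B and v = β_A.
u' = (0.617 − 0.478) / (1 − (0.478)(0.617)) = 0.1390/0.7051 = 0.1971.

β = +0.197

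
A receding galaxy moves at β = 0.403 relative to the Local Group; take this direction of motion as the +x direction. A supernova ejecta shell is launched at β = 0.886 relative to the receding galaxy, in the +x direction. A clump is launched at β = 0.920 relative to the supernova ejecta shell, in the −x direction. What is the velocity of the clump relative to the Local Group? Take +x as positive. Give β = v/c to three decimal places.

β = +0.237

Apply u = (u' + v)/(1 + u'v/c²) successively, working outward toward the Local Group.
Start: velocity of the receding galaxy relative to the Local Group = 0.4030c.
Compose with the supernova ejecta shell (u' = 0.886 in the receding galaxy frame): u_1 = (0.886 + 0.403) / (1 + 0.886·0.403) = 1.2890/1.3571 = 0.9498.
Compose with the clump (u' = -0.920 in the supernova ejecta shell frame): u_2 = (-0.920 + 0.950) / (1 + (-0.920)·0.950) = 0.0298/0.1261 = 0.2366.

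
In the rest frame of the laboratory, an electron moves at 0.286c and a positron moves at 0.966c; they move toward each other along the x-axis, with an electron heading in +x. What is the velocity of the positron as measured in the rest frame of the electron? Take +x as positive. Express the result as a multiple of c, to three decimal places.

-0.981c

β_A = 0.286, β_B = -0.966.
Transform to A's frame with the inverse velocity-addition law: u' = (u − v)/(1 − uv/c²), taking u = β_B and v = β_A.
u' = (-0.966 − 0.286) / (1 − (0.286)(-0.966)) = -1.2520/1.2763 = -0.9810.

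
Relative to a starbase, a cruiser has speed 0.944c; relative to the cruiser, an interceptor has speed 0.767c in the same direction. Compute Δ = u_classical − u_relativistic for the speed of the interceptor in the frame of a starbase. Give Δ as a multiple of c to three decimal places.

Galilean: u_cl = 0.767 + 0.944 = 1.7110.
Relativistic: u_rel = (0.767 + 0.944) / (1 + 0.767·0.944) = 1.7110/1.7240 = 0.9924.
Δ = 1.7110 − 0.9924 = 0.7186.
(The classical prediction exceeds c; the relativistic result does not.)

Δ = 0.719c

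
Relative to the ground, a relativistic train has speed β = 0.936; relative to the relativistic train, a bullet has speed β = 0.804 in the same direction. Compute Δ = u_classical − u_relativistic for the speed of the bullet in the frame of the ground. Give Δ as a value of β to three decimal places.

Galilean: u_cl = 0.804 + 0.936 = 1.7400.
Relativistic: u_rel = (0.804 + 0.936) / (1 + 0.804·0.936) = 1.7400/1.7525 = 0.9928.
Δ = 1.7400 − 0.9928 = 0.7472.
(The classical prediction exceeds c; the relativistic result does not.)

Δ = 0.747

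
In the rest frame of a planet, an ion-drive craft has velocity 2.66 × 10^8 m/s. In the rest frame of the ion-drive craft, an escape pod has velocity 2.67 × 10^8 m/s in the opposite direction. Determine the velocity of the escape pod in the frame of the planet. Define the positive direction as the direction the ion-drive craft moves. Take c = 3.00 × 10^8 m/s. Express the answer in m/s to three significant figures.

-4.74 × 10^6 m/s

In units of c (dividing by 3.00 × 10^8 m/s): v = 0.887, u' = -0.890.
u = (u' + v)/(1 + u'v/c²):
u = (-0.890 + 0.887) / (1 + (-0.890)·0.887) = -0.0033/0.2109 = -0.0158
Converting back: u = -0.0158 × 3.00 × 10^8 m/s.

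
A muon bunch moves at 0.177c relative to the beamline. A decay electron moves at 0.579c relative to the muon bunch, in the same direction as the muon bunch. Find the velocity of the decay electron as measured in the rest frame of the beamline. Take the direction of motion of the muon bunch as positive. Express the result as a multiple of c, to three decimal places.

0.686c

With v = 0.177 and u' = 0.579 (in units of c),
u = (u' + v)/(1 + u'v/c²):
u = (0.579 + 0.177) / (1 + 0.579·0.177) = 0.7560/1.1025 = 0.6857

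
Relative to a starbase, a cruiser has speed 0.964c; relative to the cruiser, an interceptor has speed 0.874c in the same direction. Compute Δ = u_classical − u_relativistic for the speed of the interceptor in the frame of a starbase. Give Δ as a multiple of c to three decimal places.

Δ = 0.840c

Galilean: u_cl = 0.874 + 0.964 = 1.8380.
Relativistic: u_rel = (0.874 + 0.964) / (1 + 0.874·0.964) = 1.8380/1.8425 = 0.9975.
Δ = 1.8380 − 0.9975 = 0.8405.
(The classical prediction exceeds c; the relativistic result does not.)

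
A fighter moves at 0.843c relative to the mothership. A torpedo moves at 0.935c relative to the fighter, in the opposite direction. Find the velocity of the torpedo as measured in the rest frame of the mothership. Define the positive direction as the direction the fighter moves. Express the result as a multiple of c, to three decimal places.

With v = 0.843 and u' = -0.935 (in units of c),
u = (u' + v)/(1 + u'v/c²):
u = (-0.935 + 0.843) / (1 + (-0.935)·0.843) = -0.0920/0.2118 = -0.4344

-0.434c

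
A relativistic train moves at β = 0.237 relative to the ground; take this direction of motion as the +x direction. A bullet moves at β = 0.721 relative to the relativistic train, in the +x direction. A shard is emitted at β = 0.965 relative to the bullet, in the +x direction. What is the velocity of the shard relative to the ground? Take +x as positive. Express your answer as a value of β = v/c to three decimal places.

β = 0.996

Apply u = (u' + v)/(1 + u'v/c²) successively, working outward toward the ground.
Start: velocity of the relativistic train relative to the ground = 0.2370c.
Compose with the bullet (u' = 0.721 in the relativistic train frame): u_1 = (0.721 + 0.237) / (1 + 0.721·0.237) = 0.9580/1.1709 = 0.8182.
Compose with the shard (u' = 0.965 in the bullet frame): u_2 = (0.965 + 0.818) / (1 + 0.965·0.818) = 1.7832/1.7896 = 0.9964.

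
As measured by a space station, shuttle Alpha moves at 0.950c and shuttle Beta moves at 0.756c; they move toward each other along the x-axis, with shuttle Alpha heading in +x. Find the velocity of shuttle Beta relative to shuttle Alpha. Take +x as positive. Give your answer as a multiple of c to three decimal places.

β_A = 0.950, β_B = -0.756.
Transform to A's frame with the inverse velocity-addition law: u' = (u − v)/(1 − uv/c²), taking u = β_B and v = β_A.
u' = (-0.756 − 0.950) / (1 − (0.950)(-0.756)) = -1.7060/1.7182 = -0.9929.

-0.993c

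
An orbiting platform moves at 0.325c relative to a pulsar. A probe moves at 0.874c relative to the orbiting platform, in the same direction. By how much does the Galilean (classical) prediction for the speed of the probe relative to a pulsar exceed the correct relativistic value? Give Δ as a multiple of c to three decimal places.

Δ = 0.265c

Galilean: u_cl = 0.874 + 0.325 = 1.1990.
Relativistic: u_rel = (0.874 + 0.325) / (1 + 0.874·0.325) = 1.1990/1.2840 = 0.9338.
Δ = 1.1990 − 0.9338 = 0.2652.
(The classical prediction exceeds c; the relativistic result does not.)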